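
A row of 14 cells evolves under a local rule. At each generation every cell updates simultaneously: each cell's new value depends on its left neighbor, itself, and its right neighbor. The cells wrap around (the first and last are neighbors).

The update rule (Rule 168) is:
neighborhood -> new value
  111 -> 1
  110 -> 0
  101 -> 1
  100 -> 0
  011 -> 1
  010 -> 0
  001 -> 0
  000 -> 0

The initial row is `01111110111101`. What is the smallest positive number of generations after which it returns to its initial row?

generation 1: 11111101111010
generation 2: 11111011110101
generation 3: 11110111101011
generation 4: 11101111010111
generation 5: 11011110101111
generation 6: 10111101011111
generation 7: 01111010111111
generation 8: 11110101111110
generation 9: 11101011111101
generation 10: 11010111111011
generation 11: 10101111110111
generation 12: 01011111101111
generation 13: 10111111011110
generation 14: 01111110111101

14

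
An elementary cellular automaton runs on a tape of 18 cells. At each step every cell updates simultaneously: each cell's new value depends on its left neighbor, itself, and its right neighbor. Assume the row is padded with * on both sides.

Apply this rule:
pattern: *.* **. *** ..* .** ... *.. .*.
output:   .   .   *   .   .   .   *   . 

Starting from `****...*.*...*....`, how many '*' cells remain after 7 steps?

step 1: ***.*.....*...*...
step 2: **...*.....*...*..
step 3: *.*...*.....*...*.
step 4: ...*...*.....*....
step 5: *...*...*.....*...
step 6: .*...*...*.....*..
step 7: ..*...*...*.....*.
count of *: 4

4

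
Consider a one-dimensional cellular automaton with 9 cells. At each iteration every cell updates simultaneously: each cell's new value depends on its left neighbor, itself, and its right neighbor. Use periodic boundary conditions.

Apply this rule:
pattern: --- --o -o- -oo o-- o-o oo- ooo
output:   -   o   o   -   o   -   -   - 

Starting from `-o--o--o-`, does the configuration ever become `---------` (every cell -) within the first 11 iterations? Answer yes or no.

iteration 1: ooooooooo
iteration 2: ---------
all cells are - at iteration 2

yes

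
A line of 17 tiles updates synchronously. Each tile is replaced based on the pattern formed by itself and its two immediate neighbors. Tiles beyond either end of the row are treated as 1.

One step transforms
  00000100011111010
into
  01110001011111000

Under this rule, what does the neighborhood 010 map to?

0

At position 5 the neighborhood is 010; the next row has 0 there.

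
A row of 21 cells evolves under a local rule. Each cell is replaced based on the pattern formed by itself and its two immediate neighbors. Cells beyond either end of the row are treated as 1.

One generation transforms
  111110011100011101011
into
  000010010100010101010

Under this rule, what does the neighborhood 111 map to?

At position 0 the neighborhood is 111; the next row has 0 there.

0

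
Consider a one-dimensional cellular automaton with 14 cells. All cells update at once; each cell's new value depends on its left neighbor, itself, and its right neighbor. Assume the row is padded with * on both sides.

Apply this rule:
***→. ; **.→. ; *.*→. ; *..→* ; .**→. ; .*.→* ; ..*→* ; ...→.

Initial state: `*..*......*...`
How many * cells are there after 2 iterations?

iteration 1: .****....***.*
iteration 2: .....*..*.....
count of *: 2

2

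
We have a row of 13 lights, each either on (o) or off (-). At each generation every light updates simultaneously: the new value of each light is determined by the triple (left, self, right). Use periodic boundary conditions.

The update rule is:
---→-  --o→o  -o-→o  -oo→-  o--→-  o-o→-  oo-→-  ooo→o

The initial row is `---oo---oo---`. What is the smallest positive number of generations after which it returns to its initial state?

26

--o----o-----
-oo---oo-----
o----o-------
o---oo------o
---o-------o-
--oo------oo-
-o-------o---
oo------oo---
-------o----o
------oo---oo
-----o----o--
----oo---oo--
---o----o----
--oo---oo----
-o----o------
oo---oo------
----o-------o
---oo------oo
--o-------o--
-oo------oo--
o-------o----
o------oo---o
------o----o-
-----oo---oo-
----o----o---
---oo---oo---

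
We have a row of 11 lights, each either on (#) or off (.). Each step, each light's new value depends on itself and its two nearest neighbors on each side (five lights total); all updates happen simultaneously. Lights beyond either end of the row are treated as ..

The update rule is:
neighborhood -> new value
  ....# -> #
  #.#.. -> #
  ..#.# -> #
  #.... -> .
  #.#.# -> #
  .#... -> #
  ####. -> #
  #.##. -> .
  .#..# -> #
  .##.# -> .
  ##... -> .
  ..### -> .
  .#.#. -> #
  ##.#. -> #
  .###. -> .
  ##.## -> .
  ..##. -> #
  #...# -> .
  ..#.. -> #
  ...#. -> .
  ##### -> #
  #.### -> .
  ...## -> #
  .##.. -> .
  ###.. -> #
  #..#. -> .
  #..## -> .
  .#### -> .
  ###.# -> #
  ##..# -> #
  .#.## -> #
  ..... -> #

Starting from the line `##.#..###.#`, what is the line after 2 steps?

#.###...###
##..#..#..#

##..#..#..#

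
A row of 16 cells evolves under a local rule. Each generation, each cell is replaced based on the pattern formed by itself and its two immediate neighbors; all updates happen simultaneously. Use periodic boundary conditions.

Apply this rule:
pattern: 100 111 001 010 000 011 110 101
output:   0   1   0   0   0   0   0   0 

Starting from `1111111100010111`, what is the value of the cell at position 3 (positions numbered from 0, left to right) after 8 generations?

0

1111111000000011
1111110000000001
1111100000000000
0111000000000000
0010000000000000
0000000000000000
0000000000000000  (fixed point — unchanged through generation 8)
position 3 holds 0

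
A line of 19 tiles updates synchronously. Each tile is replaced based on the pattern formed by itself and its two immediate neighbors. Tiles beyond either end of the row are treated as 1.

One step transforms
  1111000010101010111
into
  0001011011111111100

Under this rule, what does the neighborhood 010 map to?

1

At position 8 the neighborhood is 010; the next row has 1 there.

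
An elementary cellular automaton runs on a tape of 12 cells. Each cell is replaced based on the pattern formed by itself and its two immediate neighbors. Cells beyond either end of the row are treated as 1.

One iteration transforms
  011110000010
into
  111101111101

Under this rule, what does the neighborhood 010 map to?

0

At position 10 the neighborhood is 010; the next row has 0 there.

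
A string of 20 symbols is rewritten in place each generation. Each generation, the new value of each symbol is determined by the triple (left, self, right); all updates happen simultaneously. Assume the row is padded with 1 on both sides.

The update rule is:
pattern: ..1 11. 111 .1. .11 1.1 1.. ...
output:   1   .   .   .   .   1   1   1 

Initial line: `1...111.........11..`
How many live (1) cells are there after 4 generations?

.111...111111111..11
1...111.........11..  (repeats generation 0; period 2)
generation 4: 1...111.........11..
count of 1: 6

6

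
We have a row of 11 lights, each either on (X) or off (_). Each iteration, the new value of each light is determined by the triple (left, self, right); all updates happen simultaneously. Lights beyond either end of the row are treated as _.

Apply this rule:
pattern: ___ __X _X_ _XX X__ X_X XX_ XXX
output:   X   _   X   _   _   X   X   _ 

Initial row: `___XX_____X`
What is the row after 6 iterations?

______XX__X

iteration 1: XX__X_XXX_X
iteration 2: _X__XX__XXX
iteration 3: _X___X____X
iteration 4: _X_X_X_XX_X
iteration 5: _XXXXXX_XXX
iteration 6: ______XX__X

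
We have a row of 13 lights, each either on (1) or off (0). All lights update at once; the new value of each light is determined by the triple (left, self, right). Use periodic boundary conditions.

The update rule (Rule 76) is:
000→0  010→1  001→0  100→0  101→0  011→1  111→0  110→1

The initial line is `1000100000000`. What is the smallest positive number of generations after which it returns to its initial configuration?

1000100000000

1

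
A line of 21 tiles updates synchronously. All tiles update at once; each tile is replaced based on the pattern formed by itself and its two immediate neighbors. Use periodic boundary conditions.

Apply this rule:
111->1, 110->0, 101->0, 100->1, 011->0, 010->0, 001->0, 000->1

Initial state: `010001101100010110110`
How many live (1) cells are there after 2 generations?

13

001100000011000000001
100011111000111111100
count of 1: 13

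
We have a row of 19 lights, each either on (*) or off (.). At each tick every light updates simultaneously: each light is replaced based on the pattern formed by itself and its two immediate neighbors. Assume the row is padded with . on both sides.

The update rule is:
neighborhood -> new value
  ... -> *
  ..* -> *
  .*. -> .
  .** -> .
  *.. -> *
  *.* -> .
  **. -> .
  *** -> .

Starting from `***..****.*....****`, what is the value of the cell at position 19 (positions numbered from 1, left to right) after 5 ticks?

...**......****....
***..******....****
...**......****....  (repeats tick 1; period 2)
tick 5: ...**......****....
position 19 holds .

.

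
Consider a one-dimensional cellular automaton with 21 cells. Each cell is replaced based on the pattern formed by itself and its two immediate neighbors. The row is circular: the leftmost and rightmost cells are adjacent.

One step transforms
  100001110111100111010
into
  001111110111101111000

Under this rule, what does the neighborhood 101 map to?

0

At position 8 the neighborhood is 101; the next row has 0 there.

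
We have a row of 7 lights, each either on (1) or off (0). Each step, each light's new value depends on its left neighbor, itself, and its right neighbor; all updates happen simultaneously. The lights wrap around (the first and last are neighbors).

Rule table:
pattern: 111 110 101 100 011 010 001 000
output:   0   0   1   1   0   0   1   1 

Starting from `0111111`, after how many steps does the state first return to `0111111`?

2

1000000
0111111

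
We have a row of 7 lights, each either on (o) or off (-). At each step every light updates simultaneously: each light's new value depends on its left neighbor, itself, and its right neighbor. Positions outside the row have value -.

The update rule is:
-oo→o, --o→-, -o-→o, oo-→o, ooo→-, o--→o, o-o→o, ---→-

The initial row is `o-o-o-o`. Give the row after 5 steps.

o-oo--o

ooooooo
o-----o
oo----o
ooo---o
o-oo--o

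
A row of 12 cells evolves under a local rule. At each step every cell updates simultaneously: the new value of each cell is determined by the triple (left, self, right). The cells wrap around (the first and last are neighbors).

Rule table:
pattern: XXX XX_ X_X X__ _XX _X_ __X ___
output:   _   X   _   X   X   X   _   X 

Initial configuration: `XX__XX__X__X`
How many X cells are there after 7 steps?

7

_XX_XXX_XX_X
_XX_X_X_XX_X
_XX_X_X_XX_X  (fixed point — unchanged through step 7)
count of X: 7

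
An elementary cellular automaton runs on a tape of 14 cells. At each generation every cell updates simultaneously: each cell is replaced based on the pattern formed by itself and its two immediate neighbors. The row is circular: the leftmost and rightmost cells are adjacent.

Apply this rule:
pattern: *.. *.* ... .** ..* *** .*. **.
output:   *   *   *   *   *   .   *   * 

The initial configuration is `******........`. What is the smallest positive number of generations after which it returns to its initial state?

generation 1: *....*********
generation 2: ******........

2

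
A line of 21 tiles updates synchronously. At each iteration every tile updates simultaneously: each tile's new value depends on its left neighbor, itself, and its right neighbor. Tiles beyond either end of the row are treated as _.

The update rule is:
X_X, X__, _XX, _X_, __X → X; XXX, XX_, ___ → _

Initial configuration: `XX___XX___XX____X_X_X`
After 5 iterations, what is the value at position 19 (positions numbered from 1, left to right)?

X

X_X_XX_X_XX_X__XXXXXX
XXXXX_XXXX_XXXXX_____
X____XX___XX____X____
XX__XX_X_XX_X__XXX___
X_XXX_XXXX_XXXXX__X__
position 19 holds X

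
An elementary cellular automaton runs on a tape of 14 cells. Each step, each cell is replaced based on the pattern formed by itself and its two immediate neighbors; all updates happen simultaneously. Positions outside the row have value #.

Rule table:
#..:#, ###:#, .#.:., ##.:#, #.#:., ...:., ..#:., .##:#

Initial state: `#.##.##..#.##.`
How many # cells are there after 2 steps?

9

step 1: #.##.###...##.
step 2: #.##.####..##.
count of #: 9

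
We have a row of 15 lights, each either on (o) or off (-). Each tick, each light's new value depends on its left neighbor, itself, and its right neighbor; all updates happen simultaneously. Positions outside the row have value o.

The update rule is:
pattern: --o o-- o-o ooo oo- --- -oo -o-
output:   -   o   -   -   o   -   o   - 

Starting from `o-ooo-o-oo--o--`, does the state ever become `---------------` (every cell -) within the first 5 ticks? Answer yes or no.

tick 1: o-o-o---ooo--o-
tick 2: o----o--o-oo---
tick 3: oo----o---ooo--
tick 4: -oo----o--o-oo-
tick 5: -ooo----o---oo-
tick 5 is -ooo----o---oo-, still not uniform -

no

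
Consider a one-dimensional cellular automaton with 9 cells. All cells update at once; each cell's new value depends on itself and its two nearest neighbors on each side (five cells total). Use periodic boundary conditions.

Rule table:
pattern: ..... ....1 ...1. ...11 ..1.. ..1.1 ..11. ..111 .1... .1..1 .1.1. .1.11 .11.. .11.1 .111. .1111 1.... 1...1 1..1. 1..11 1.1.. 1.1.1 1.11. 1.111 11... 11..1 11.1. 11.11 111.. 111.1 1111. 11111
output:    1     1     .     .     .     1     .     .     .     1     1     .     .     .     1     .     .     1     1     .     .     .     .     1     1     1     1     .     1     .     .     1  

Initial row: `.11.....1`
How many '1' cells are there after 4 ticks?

4

tick 1: ...1.11.1
tick 2: .1.1...1.
tick 3: 111..1..1
tick 4: ..111.1..
count of 1: 4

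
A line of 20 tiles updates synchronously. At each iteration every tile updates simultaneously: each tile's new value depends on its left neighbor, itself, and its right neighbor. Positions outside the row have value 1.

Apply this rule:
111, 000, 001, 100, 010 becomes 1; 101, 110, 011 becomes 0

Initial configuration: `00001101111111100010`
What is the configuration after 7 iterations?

11110000111111011110
11101111011110001100
11000110001101110011
10111001110000101101
00010110101111100000
11110000100111011111
11101111111010001111

11101111111010001111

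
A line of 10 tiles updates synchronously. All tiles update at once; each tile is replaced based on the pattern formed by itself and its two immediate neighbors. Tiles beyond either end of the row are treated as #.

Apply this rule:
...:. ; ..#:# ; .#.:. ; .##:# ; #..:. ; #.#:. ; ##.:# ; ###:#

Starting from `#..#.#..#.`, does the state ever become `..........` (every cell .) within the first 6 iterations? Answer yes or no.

no

#.#....#..
#.....#..#
#....#..##
#...#..###
#..#..####
#.#..#####
iteration 6 is #.#..#####, still not uniform .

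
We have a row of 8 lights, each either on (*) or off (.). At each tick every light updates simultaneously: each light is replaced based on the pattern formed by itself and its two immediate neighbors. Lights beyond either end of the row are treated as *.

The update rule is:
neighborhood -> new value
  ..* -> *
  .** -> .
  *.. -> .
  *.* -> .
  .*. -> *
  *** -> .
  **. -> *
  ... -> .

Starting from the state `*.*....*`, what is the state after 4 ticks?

*.*.*.*.

*.*...*.
*.*..**.
*.*.*.*.
*.*.*.*.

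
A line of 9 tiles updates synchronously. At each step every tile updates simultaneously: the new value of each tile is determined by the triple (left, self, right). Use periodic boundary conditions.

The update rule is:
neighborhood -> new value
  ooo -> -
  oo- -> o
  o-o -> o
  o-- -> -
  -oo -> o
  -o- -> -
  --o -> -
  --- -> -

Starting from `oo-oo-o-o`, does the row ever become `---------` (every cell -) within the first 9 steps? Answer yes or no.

yes

step 1: -ooooo-oo
step 2: oo---oooo
step 3: -o---o---
step 4: ---------
all cells are - at step 4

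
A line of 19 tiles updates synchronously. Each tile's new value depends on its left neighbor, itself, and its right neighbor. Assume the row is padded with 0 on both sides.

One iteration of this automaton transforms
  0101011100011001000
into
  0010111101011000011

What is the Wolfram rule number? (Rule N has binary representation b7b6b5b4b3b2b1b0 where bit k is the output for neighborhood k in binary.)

position 6: 111 → 1  (bit 7 = 1)
position 7: 110 → 1  (bit 6 = 1)
position 2: 101 → 1  (bit 5 = 1)
position 8: 100 → 0  (bit 4 = 0)
position 5: 011 → 1  (bit 3 = 1)
position 1: 010 → 0  (bit 2 = 0)
position 0: 001 → 0  (bit 1 = 0)
position 9: 000 → 1  (bit 0 = 1)
bits b7..b0 = 11101001 = 233

233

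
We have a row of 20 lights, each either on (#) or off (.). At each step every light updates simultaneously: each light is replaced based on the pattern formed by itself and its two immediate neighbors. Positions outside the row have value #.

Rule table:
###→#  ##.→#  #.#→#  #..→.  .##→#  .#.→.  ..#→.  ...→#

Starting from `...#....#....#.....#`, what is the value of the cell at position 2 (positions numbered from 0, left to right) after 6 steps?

step 1: .#...##...##...###.#
step 2: #..#.##.#.##.#.#####
step 3: #...####.####.######
step 4: #.#.################
step 5: ##.#################
step 6: ####################
position 2 holds #

#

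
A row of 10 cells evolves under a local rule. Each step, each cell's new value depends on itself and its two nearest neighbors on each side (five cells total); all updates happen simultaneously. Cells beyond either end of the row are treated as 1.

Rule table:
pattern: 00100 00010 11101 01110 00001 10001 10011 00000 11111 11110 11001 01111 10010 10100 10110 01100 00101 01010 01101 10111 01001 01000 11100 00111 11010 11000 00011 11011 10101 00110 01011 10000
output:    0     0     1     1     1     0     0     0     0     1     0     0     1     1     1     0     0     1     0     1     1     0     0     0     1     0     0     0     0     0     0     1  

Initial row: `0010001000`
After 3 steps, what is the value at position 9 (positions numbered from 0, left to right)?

0

step 1: 0100000000
step 2: 1101000010
step 3: 1111011000
position 9 holds 0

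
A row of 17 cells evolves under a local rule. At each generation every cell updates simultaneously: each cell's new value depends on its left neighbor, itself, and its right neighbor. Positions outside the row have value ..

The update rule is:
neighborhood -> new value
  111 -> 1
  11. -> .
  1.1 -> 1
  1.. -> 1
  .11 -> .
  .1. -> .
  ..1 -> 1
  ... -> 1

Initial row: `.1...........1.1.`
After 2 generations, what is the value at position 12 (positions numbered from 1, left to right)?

generation 1: 1.11111111111.1.1
generation 2: .1.111111111.1.1.
position 12 holds 1

1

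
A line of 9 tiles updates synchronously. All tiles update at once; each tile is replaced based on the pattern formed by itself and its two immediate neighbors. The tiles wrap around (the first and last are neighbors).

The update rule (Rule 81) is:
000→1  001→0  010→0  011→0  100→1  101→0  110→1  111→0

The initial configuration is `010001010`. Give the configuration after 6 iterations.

111001100

001100001
100111100
010000110
001110011
100011001
111001100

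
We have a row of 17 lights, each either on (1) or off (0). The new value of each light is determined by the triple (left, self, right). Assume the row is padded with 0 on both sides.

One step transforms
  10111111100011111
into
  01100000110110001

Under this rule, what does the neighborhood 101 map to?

1

At position 1 the neighborhood is 101; the next row has 1 there.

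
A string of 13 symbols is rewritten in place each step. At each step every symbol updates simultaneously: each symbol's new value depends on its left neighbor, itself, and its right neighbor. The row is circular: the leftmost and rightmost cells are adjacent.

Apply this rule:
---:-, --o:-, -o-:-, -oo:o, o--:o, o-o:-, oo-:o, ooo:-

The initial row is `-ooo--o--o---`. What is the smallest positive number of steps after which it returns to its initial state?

26

-o-oo--o--o--
---ooo--o--o-
---o-oo--o--o
o----ooo--o--
-o---o-oo--o-
--o----ooo--o
o--o---o-oo--
-o--o----ooo-
--o--o---o-oo
o--o--o----oo
oo--o--o---o-
ooo--o--o----
o-oo--o--o---
--ooo--o--o--
--o-oo--o--o-
----ooo--o--o
o---o-oo--o--
-o----ooo--o-
--o---o-oo--o
o--o----ooo--
-o--o---o-oo-
--o--o----ooo
o--o--o---o-o
oo--o--o----o
-oo--o--o---o
-ooo--o--o---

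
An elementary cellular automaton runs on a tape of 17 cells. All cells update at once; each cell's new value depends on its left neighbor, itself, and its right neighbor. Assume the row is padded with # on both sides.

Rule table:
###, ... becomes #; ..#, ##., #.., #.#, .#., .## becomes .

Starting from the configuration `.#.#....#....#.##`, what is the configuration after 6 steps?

..####..#........

.....##...##....#
.###....#....##..
..#..##...##.....
........#....###.
.######...##..#..
..####..#........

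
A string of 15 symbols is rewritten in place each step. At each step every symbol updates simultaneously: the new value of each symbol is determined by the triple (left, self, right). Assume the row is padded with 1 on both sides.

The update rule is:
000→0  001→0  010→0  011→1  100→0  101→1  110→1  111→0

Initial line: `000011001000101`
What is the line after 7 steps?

step 1: 000011000000011
step 2: 000011000000010
step 3: 000011000000001
step 4: 000011000000001  (fixed point — unchanged through step 7)

000011000000001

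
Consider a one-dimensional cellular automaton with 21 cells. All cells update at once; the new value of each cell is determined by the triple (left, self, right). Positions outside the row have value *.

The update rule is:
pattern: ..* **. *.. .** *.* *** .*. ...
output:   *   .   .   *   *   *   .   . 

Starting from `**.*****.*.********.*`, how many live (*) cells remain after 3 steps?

18

step 1: *.*****.*.********.**
step 2: .*****.*.********.***
step 3: *****.*.********.****
count of *: 18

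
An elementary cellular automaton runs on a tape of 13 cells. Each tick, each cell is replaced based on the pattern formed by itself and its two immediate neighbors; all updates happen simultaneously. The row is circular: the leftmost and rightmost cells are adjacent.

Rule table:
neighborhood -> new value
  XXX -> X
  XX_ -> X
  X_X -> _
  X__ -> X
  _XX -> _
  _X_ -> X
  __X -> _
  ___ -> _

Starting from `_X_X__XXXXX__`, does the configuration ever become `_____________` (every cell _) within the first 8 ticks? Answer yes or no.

_X_XX__XXXXX_
_X__XX__XXXXX
_XX__XX__XXXX
__XX__XX__XXX
X__XX__XX__XX
XX__XX__XX__X
XXX__XX__XX__
_XXX__XX__XX_
tick 8 is _XXX__XX__XX_, still not uniform _

no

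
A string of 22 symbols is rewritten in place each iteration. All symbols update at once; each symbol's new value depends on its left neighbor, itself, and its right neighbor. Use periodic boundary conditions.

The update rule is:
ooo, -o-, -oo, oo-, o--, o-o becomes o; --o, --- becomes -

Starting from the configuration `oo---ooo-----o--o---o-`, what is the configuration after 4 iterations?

iteration 1: ooo--oooo----oo-oo--oo
iteration 2: oooo-ooooo---oooooo-oo
iteration 3: ooooooooooo--ooooooooo
iteration 4: oooooooooooo-ooooooooo

oooooooooooo-ooooooooo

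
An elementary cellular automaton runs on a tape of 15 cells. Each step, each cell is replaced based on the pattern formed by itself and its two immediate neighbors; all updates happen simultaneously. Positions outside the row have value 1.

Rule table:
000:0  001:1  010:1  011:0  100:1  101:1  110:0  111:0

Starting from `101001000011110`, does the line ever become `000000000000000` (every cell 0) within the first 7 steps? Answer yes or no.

no

011111100100001
100000011110010
010000100001111
111001110010000
000110001111001
101001010000110
011111111001001
step 7 is 011111111001001, still not uniform 0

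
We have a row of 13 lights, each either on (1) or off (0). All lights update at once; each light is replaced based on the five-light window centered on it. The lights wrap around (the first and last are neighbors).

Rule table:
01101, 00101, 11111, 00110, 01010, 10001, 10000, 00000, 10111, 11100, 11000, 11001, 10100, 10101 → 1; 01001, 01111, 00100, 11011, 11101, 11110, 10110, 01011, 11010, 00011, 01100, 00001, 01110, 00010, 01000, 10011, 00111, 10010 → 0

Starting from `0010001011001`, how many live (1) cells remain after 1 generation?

0000101000100
count of 1: 3

3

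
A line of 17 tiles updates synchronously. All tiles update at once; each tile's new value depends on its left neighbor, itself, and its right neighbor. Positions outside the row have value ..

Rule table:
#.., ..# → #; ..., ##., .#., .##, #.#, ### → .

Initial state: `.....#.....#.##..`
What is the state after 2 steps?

....#.#...#....#.
...#...#.#.#..#.#

...#...#.#.#..#.#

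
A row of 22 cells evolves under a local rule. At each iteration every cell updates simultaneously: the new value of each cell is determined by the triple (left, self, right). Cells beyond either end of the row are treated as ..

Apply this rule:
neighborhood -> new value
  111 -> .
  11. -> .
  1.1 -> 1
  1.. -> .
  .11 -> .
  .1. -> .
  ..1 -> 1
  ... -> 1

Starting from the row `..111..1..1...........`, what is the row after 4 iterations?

....111..1..1.........

11....1..1..1111111111
...111..1..1..........
111....1..1..111111111
....111..1..1.........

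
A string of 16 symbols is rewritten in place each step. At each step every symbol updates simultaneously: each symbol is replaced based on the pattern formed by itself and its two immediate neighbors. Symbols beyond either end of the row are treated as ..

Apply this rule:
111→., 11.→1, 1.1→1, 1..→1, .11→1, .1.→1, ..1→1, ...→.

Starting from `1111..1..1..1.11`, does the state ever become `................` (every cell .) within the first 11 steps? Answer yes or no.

no

1..1111111111111
1111...........1
1..11.........11
111111.......111
1....11.....11.1
11..1111...11111
11111..11.11...1
1...111111111.11
11.11.......1111
111111.....11..1
1....11...111111
step 11 is 1....11...111111, still not uniform .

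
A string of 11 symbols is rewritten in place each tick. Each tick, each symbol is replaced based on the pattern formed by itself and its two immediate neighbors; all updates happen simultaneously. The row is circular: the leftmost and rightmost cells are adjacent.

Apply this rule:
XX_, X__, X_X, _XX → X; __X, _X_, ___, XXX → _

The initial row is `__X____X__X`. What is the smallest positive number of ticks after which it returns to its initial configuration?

tick 1: X__X____X__
tick 2: _X__X____X_
tick 3: __X__X____X
tick 4: X__X__X____
tick 5: _X__X__X___
tick 6: __X__X__X__
tick 7: ___X__X__X_
tick 8: ____X__X__X
tick 9: X____X__X__
tick 10: _X____X__X_
tick 11: __X____X__X

11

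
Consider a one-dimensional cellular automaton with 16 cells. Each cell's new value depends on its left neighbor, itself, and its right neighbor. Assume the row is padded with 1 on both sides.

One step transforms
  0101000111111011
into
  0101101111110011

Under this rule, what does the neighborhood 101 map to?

0

At position 0 the neighborhood is 101; the next row has 0 there.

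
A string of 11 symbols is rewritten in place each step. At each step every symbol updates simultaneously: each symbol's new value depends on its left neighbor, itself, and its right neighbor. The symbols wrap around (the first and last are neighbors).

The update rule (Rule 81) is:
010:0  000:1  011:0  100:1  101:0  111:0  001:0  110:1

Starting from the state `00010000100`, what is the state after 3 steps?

00111001111

step 1: 11001110011
step 2: 01100011000
step 3: 00111001111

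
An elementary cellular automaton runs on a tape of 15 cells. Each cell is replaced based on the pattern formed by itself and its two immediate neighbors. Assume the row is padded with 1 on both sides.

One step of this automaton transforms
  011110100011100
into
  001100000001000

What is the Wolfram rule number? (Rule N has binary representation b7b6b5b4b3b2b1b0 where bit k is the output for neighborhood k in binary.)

position 2: 111 → 1  (bit 7 = 1)
position 4: 110 → 0  (bit 6 = 0)
position 0: 101 → 0  (bit 5 = 0)
position 7: 100 → 0  (bit 4 = 0)
position 1: 011 → 0  (bit 3 = 0)
position 6: 010 → 0  (bit 2 = 0)
position 9: 001 → 0  (bit 1 = 0)
position 8: 000 → 0  (bit 0 = 0)
bits b7..b0 = 10000000 = 128

128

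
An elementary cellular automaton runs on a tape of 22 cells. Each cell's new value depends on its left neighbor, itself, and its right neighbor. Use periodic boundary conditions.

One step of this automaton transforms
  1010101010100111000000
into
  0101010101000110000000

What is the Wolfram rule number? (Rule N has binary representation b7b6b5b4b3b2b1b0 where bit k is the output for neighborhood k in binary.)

168

position 14: 111 → 1  (bit 7 = 1)
position 15: 110 → 0  (bit 6 = 0)
position 1: 101 → 1  (bit 5 = 1)
position 11: 100 → 0  (bit 4 = 0)
position 13: 011 → 1  (bit 3 = 1)
position 0: 010 → 0  (bit 2 = 0)
position 12: 001 → 0  (bit 1 = 0)
position 17: 000 → 0  (bit 0 = 0)
bits b7..b0 = 10101000 = 168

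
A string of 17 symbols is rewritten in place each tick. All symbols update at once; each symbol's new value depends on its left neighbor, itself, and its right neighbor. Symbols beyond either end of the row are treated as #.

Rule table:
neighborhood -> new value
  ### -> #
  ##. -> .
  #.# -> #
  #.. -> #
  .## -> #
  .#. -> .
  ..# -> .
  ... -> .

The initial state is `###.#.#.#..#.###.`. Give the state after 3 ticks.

##.#.#.#.#..###.#
#.#.#.#.#.#.##.##
.#.#.#.#.#.##.###

.#.#.#.#.#.##.###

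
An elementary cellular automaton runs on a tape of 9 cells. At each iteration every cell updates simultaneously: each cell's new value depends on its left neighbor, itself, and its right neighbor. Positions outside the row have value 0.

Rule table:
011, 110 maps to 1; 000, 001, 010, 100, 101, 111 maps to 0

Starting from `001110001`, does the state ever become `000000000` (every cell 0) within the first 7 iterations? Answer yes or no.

yes

iteration 1: 001010000
iteration 2: 000000000
all cells are 0 at iteration 2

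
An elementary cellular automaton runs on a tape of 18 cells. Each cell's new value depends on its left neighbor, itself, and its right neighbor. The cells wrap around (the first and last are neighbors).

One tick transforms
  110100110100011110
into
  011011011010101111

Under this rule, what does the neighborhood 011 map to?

At position 0 the neighborhood is 011; the next row has 0 there.

0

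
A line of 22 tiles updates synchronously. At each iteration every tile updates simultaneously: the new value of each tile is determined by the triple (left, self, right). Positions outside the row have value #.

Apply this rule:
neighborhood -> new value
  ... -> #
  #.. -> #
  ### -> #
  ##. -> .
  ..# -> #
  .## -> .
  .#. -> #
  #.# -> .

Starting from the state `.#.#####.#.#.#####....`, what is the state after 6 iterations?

iteration 1: .#..###..#.#..###.####
iteration 2: .###.#.###.###.#...###
iteration 3: ..#..#..#...#..####.##
iteration 4: ###############.##...#
iteration 5: ##############....###.
iteration 6: #############.####.#..

#############.####.#..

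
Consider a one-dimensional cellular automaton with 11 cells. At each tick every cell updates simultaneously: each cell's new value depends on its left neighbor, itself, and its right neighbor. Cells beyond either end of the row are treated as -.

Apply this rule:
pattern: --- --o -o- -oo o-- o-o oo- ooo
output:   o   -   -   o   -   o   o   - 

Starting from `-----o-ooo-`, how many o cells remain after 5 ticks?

oooo--oo-o-
o--o--ooo--
------o-o-o
ooooo--o-o-
o---o---o--
count of o: 3

3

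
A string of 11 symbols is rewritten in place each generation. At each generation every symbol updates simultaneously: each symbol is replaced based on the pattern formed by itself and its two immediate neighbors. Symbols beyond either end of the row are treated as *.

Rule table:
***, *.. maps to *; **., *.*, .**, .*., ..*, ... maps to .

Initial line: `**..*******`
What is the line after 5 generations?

generation 1: *.*..******
generation 2: ...*..*****
generation 3: *...*..****
generation 4: .*...*..***
generation 5: ..*...*..**

..*...*..**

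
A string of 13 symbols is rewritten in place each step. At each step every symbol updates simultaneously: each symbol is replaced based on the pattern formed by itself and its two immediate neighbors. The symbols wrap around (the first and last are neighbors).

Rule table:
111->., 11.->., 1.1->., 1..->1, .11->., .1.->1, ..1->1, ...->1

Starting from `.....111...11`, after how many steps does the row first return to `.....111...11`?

2

11111...111..
.....111...11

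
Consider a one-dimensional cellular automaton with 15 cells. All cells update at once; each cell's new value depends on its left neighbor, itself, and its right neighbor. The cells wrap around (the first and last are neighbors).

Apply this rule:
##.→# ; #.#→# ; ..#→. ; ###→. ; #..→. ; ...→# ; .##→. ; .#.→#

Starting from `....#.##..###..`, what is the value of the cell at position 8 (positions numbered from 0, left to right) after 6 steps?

.

step 1: ###.##.#....#.#
step 2: ..##.###.##.##.
step 3: #..##..##.##.#.
step 4: #...#...##.####
step 5: #.#.#.#..##....
step 6: #######...#.##.
position 8 holds .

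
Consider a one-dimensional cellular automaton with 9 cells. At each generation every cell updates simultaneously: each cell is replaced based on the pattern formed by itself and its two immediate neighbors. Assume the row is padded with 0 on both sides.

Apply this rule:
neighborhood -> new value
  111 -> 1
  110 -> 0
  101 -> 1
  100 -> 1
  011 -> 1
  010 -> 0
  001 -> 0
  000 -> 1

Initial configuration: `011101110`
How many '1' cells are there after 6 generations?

4

generation 1: 011011101
generation 2: 010111010
generation 3: 001110101
generation 4: 101101010
generation 5: 011010101
generation 6: 010101010
count of 1: 4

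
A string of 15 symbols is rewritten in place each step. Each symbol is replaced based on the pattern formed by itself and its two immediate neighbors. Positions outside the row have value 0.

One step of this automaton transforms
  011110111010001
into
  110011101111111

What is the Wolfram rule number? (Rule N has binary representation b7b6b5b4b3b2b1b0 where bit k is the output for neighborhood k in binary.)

position 2: 111 → 0  (bit 7 = 0)
position 4: 110 → 1  (bit 6 = 1)
position 5: 101 → 1  (bit 5 = 1)
position 11: 100 → 1  (bit 4 = 1)
position 1: 011 → 1  (bit 3 = 1)
position 10: 010 → 1  (bit 2 = 1)
position 0: 001 → 1  (bit 1 = 1)
position 12: 000 → 1  (bit 0 = 1)
bits b7..b0 = 01111111 = 127

127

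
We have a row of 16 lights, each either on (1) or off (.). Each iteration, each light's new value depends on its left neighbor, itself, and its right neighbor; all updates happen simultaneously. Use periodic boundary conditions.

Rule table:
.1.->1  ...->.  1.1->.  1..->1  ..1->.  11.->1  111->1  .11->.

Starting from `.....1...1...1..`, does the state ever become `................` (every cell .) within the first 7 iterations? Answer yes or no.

iteration 1: .....11..11..11.
iteration 2: ......11..11..11
iteration 3: 1......11..11..1
iteration 4: 11......11..11..
iteration 5: .11......11..11.
iteration 6: ..11......11..11
iteration 7: 1..11......11..1
iteration 7 is 1..11......11..1, still not uniform .

no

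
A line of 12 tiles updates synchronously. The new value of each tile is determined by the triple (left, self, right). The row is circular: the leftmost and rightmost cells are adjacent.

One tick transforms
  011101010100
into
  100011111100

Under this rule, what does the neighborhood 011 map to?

At position 1 the neighborhood is 011; the next row has 0 there.

0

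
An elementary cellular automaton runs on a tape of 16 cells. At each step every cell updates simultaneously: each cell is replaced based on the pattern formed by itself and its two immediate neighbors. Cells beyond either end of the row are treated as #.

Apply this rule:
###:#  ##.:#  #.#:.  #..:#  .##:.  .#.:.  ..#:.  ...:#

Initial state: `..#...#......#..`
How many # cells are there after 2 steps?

9

#..##..#####..#.
##..##..#####...
count of #: 9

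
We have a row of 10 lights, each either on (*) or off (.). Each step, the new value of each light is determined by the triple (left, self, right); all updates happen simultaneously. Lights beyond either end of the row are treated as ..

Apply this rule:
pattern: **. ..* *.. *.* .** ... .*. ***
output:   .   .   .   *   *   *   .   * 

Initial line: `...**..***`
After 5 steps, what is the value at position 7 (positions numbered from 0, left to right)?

**.*...**.
*.*..*.*..
.*....*..*
...**.....
**.*..****
position 7 holds *

*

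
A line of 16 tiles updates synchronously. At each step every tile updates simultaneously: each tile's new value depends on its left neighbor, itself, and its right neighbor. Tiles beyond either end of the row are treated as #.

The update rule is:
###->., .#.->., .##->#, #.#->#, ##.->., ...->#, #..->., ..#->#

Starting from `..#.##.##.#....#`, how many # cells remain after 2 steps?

8

.#.##.##.#..####
#.##.##.#..##...
count of #: 8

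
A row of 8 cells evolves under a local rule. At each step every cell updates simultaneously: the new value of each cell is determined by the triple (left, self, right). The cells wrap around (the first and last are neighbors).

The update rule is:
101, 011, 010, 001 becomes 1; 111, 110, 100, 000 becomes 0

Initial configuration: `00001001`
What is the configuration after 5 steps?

10110001

step 1: 00011011
step 2: 00110110
step 3: 01101100
step 4: 11011000
step 5: 10110001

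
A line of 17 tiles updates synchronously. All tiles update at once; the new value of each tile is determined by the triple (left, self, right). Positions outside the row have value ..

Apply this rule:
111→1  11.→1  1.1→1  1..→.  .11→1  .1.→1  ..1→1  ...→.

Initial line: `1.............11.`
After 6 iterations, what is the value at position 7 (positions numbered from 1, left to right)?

.

1............111.
1...........1111.
1..........11111.
1.........111111.
1........1111111.
1.......11111111.
position 7 holds .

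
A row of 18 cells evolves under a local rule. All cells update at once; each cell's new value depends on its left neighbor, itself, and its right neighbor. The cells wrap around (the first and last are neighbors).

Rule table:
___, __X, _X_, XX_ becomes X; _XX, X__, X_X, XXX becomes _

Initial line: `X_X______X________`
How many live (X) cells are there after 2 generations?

3

generation 1: X_X_XXXXXX_XXXXXXX
generation 2: X_X______X________
count of X: 3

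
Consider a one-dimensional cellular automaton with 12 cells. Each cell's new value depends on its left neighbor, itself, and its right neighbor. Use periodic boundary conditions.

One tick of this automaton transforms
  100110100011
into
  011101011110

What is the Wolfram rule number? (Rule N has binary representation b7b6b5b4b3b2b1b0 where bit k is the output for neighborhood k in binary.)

position 11: 111 → 0  (bit 7 = 0)
position 0: 110 → 0  (bit 6 = 0)
position 5: 101 → 1  (bit 5 = 1)
position 1: 100 → 1  (bit 4 = 1)
position 3: 011 → 1  (bit 3 = 1)
position 6: 010 → 0  (bit 2 = 0)
position 2: 001 → 1  (bit 1 = 1)
position 8: 000 → 1  (bit 0 = 1)
bits b7..b0 = 00111011 = 59

59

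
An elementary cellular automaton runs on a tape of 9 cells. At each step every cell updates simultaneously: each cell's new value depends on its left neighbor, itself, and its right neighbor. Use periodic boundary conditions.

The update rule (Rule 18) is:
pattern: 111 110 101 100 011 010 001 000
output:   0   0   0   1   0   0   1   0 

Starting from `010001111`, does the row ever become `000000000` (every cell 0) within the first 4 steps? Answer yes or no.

001010000
010001000
101010100
000000011
step 4 is 000000011, still not uniform 0

no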